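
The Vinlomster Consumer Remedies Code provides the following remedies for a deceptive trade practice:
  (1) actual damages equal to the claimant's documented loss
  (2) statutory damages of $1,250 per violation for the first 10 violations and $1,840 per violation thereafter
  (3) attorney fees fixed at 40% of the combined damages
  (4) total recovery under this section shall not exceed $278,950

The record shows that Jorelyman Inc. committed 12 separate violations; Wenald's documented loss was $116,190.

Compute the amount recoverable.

Total recovery: $185,318

First 10 violations: 10 × $1,250 = $12,500
Remaining violations: (12 − 10) × $1,840 = $3,680
Statutory damages: $12,500 + $3,680 = $16,180
Combined damages: $116,190 + $16,180 = $132,370
Attorney fees: 40% of $132,370 = $52,948
Total before cap: $132,370 + $52,948 = $185,318
Cap at $278,950: $185,318 is within the cap, no reduction.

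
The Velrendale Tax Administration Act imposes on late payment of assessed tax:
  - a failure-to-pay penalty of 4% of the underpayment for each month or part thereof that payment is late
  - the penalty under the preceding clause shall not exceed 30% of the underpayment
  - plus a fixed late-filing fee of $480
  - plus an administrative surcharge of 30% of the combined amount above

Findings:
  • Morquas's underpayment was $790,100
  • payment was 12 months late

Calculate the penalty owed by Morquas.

Accrued rate: 4% × 12 = 48%, capped at 30% → 30%
Failure-to-pay penalty: 30% of $790,100 = $237,030
Penalty before surcharge: $237,030 + $480 = $237,510
Administrative surcharge: 30% of $237,510 = $71,253
Total penalty: $237,510 + $71,253 = $308,763

$308,763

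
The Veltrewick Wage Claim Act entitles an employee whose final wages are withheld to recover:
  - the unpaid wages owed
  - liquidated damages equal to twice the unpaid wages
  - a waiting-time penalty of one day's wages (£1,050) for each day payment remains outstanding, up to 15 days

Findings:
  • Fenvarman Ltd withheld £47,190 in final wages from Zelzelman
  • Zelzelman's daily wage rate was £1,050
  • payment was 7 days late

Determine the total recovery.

Doubled: 2 × £47,190 = £94,380
Penalty days: min(7, 15) = 7
Waiting-time penalty: 7 × £1,050 = £7,350
Total award: £47,190 + £94,380 + £7,350 = £148,920

£148,920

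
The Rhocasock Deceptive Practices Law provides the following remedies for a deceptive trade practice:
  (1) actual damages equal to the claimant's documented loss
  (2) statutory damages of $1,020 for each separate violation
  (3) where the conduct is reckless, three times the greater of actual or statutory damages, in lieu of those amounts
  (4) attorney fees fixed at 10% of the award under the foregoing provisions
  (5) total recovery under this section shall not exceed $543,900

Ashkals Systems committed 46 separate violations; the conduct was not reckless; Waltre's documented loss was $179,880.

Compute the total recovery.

Statutory damages: 46 × $1,020 = $46,920
Conduct not reckless: the in-lieu enhancement does not apply.
Actual plus statutory damages: $179,880 + $46,920 = $226,800
Attorney fees: 10% of $226,800 = $22,680
Total before cap: $226,800 + $22,680 = $249,480
Cap at $543,900: $249,480 is within the cap, no reduction.

$249,480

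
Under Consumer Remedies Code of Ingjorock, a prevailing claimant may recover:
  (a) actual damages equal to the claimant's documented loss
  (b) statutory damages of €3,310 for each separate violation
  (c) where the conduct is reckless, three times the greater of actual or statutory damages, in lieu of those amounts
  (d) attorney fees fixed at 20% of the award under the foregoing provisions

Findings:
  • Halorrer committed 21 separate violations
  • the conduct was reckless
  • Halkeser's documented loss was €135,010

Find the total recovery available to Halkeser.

Statutory damages: 21 × €3,310 = €69,510
Greater of actual damages (€135,010) or statutory damages (€69,510): €135,010
Trebled: 3 × €135,010 = €405,030
Attorney fees: 20% of €405,030 = €81,006
Total recovery: €405,030 + €81,006 = €486,036

€486,036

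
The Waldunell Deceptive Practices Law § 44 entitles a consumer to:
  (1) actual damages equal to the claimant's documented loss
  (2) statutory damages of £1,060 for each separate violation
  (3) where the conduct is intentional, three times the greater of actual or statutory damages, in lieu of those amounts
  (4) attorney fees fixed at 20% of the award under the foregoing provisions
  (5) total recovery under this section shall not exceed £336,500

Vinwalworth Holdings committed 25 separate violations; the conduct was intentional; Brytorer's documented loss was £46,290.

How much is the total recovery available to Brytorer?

Statutory damages: 25 × £1,060 = £26,500
Greater of actual damages (£46,290) or statutory damages (£26,500): £46,290
Trebled: 3 × £46,290 = £138,870
Attorney fees: 20% of £138,870 = £27,774
Total before cap: £138,870 + £27,774 = £166,644
Cap at £336,500: £166,644 is within the cap, no reduction.

£166,644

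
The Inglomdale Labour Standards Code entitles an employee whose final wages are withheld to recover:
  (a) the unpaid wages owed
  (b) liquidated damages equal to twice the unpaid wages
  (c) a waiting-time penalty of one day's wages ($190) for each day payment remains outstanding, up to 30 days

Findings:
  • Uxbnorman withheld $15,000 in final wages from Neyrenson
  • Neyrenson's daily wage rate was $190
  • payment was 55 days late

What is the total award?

Doubled: 2 × $15,000 = $30,000
Penalty days: min(55, 30) = 30
Waiting-time penalty: 30 × $190 = $5,700
Total award: $15,000 + $30,000 + $5,700 = $50,700

$50,700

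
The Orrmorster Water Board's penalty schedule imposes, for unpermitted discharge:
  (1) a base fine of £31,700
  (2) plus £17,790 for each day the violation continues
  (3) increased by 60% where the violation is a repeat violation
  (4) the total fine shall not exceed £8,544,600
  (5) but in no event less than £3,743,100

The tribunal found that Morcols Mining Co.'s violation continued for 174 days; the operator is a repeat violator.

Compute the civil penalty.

£5,003,456

Per-day component: 174 × £17,790 = £3,095,460
Base plus per-day: £31,700 + £3,095,460 = £3,127,160
Enhancement: 60% of £3,127,160 = £1,876,296
Enhanced fine: £3,127,160 + £1,876,296 = £5,003,456
Cap at £8,544,600: £5,003,456 is within the cap, no reduction.
Minimum £3,743,100: £5,003,456 meets the minimum, no increase.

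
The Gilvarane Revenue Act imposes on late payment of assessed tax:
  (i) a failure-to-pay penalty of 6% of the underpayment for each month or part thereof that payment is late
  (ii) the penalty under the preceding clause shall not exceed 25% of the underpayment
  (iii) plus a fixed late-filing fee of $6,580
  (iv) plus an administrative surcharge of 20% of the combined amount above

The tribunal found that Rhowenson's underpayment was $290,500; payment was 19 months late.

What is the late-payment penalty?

Accrued rate: 6% × 19 = 114%, capped at 25% → 25%
Failure-to-pay penalty: 25% of $290,500 = $72,625
Penalty before surcharge: $72,625 + $6,580 = $79,205
Administrative surcharge: 20% of $79,205 = $15,841
Total penalty: $79,205 + $15,841 = $95,046

$95,046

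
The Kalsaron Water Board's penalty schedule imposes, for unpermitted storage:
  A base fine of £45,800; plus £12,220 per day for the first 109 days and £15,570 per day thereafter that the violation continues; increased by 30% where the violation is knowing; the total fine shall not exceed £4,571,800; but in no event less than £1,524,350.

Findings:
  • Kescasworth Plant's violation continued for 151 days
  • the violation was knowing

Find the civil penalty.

First 109 days: 109 × £12,220 = £1,331,980
Remaining days: (151 − 109) × £15,570 = £653,940
Per-day component: £1,331,980 + £653,940 = £1,985,920
Base plus per-day: £45,800 + £1,985,920 = £2,031,720
Enhancement: 30% of £2,031,720 = £609,516
Enhanced fine: £2,031,720 + £609,516 = £2,641,236
Cap at £4,571,800: £2,641,236 is within the cap, no reduction.
Minimum £1,524,350: £2,641,236 meets the minimum, no increase.

£2,641,236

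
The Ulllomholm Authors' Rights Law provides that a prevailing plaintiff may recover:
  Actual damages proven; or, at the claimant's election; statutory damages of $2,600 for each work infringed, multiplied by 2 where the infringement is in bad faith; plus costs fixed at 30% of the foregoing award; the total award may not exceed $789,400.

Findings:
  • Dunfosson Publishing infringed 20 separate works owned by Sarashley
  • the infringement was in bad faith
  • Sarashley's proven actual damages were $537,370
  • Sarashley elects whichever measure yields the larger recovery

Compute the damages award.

$698,581

Statutory damages: 20 × $2,600 = $52,000
Doubled: 2 × $52,000 = $104,000
Greater of actual damages ($537,370) or enhanced statutory damages ($104,000): $537,370
Costs: 30% of $537,370 = $161,211
Award plus costs: $537,370 + $161,211 = $698,581
Cap at $789,400: $698,581 is within the cap, no reduction.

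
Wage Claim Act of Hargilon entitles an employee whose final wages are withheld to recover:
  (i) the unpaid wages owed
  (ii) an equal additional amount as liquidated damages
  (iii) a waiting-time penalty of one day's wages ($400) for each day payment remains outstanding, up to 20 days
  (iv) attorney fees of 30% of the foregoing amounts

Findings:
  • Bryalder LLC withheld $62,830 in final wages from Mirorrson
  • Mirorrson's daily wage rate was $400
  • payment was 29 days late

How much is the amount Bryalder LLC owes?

Liquidated damages (equal amount): $62,830
Penalty days: min(29, 20) = 20
Waiting-time penalty: 20 × $400 = $8,000
Subtotal: $62,830 + $62,830 + $8,000 = $133,660
Attorney fees: 30% of $133,660 = $40,098
Total award: $133,660 + $40,098 = $173,758

Total award: $173,758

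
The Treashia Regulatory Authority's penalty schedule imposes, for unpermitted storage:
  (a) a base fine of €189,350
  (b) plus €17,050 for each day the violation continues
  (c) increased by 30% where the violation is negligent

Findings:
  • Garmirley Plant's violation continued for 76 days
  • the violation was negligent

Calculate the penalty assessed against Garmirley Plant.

Per-day component: 76 × €17,050 = €1,295,800
Base plus per-day: €189,350 + €1,295,800 = €1,485,150
Enhancement: 30% of €1,485,150 = €445,545
Enhanced fine: €1,485,150 + €445,545 = €1,930,695

€1,930,695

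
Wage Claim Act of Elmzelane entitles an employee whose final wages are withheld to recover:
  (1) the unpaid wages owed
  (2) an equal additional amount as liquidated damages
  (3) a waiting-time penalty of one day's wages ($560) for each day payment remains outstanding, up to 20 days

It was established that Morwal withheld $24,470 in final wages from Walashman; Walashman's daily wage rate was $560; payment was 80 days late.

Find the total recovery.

Liquidated damages (equal amount): $24,470
Penalty days: min(80, 20) = 20
Waiting-time penalty: 20 × $560 = $11,200
Total award: $24,470 + $24,470 + $11,200 = $60,140

$60,140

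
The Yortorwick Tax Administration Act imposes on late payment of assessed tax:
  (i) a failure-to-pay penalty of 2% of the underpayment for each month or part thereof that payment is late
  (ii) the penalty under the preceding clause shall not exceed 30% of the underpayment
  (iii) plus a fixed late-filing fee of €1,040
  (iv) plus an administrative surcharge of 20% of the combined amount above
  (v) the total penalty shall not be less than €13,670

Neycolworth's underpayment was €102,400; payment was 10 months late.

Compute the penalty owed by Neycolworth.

Accrued rate: 2% × 10 = 20%, capped at 30% → 20%
Failure-to-pay penalty: 20% of €102,400 = €20,480
Penalty before surcharge: €20,480 + €1,040 = €21,520
Administrative surcharge: 20% of €21,520 = €4,304
Total penalty: €21,520 + €4,304 = €25,824
Minimum €13,670: €25,824 meets the minimum, no increase.

€25,824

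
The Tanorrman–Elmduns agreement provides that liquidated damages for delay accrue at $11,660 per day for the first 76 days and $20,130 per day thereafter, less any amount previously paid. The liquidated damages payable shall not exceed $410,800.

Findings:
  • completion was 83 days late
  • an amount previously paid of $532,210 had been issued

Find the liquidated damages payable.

First 76 days: 76 × $11,660 = $886,160
Remaining days: (83 − 76) × $20,130 = $140,910
Accrued per-day damages: $886,160 + $140,910 = $1,027,070
Less amount previously paid: $1,027,070 − $532,210 = $494,860
Cap at $410,800: $494,860 exceeds the cap → $410,800

Liquidated damages: $410,800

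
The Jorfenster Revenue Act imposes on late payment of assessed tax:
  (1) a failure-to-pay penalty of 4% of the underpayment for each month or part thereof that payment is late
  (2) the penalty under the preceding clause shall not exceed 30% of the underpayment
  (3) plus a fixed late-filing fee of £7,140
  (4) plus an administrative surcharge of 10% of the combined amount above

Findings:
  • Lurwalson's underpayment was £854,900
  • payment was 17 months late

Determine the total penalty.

Penalty: £289,971

Accrued rate: 4% × 17 = 68%, capped at 30% → 30%
Failure-to-pay penalty: 30% of £854,900 = £256,470
Penalty before surcharge: £256,470 + £7,140 = £263,610
Administrative surcharge: 10% of £263,610 = £26,361
Total penalty: £263,610 + £26,361 = £289,971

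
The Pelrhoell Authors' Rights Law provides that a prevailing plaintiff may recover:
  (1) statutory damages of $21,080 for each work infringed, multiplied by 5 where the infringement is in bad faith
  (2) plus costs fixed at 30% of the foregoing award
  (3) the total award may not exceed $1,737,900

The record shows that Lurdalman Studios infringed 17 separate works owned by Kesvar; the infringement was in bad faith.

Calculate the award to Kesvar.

$1,737,900

Statutory damages: 17 × $21,080 = $358,360
Multiplied by 5: 5 × $358,360 = $1,791,800
Costs: 30% of $1,791,800 = $537,540
Award plus costs: $1,791,800 + $537,540 = $2,329,340
Cap at $1,737,900: $2,329,340 exceeds the cap → $1,737,900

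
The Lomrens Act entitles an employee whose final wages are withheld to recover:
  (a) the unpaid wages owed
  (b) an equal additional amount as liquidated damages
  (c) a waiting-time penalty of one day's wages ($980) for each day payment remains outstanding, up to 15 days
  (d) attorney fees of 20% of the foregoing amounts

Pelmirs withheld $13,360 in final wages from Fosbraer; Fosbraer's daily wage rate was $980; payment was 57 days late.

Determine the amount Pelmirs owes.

Liquidated damages (equal amount): $13,360
Penalty days: min(57, 15) = 15
Waiting-time penalty: 15 × $980 = $14,700
Subtotal: $13,360 + $13,360 + $14,700 = $41,420
Attorney fees: 20% of $41,420 = $8,284
Total award: $41,420 + $8,284 = $49,704

$49,704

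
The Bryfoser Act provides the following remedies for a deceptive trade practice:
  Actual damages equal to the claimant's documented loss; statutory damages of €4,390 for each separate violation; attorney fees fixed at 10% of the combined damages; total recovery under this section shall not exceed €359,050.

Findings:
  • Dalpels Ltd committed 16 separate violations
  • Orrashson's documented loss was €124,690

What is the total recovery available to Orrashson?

Statutory damages: 16 × €4,390 = €70,240
Combined damages: €124,690 + €70,240 = €194,930
Attorney fees: 10% of €194,930 = €19,493
Total before cap: €194,930 + €19,493 = €214,423
Cap at €359,050: €214,423 is within the cap, no reduction.

€214,423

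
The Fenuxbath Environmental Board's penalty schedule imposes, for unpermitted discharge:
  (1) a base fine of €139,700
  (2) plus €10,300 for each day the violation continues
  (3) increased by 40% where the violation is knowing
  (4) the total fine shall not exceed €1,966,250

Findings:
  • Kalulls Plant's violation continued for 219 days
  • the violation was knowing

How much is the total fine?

€1,966,250

Per-day component: 219 × €10,300 = €2,255,700
Base plus per-day: €139,700 + €2,255,700 = €2,395,400
Enhancement: 40% of €2,395,400 = €958,160
Enhanced fine: €2,395,400 + €958,160 = €3,353,560
Cap at €1,966,250: €3,353,560 exceeds the cap → €1,966,250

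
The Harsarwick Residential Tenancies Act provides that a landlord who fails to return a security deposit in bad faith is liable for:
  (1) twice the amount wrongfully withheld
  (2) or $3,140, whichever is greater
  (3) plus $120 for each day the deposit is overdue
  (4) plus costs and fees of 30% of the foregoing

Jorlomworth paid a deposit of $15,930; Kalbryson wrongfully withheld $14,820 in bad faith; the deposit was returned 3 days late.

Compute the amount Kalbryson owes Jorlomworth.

Doubled: 2 × $14,820 = $29,640
Minimum $3,140: $29,640 meets the minimum, no increase.
Late-return penalty: 3 × $120 = $360
Damages plus late penalty: $29,640 + $360 = $30,000
Costs and fees: 30% of $30,000 = $9,000
Total recovery: $30,000 + $9,000 = $39,000

$39,000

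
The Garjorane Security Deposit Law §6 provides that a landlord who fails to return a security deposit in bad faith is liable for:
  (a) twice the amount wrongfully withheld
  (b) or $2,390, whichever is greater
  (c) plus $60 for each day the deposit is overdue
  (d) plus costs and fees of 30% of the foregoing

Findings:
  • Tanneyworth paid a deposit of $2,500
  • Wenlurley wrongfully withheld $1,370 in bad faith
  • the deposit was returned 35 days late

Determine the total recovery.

$6,292

Doubled: 2 × $1,370 = $2,740
Minimum $2,390: $2,740 meets the minimum, no increase.
Late-return penalty: 35 × $60 = $2,100
Damages plus late penalty: $2,740 + $2,100 = $4,840
Costs and fees: 30% of $4,840 = $1,452
Total recovery: $4,840 + $1,452 = $6,292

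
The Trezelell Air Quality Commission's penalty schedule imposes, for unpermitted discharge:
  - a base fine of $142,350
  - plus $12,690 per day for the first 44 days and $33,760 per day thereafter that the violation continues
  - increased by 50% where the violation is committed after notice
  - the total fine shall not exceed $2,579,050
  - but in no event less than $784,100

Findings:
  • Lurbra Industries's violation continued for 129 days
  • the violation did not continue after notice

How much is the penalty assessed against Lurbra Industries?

Civil penalty: $2,579,050

First 44 days: 44 × $12,690 = $558,360
Remaining days: (129 − 44) × $33,760 = $2,869,600
Per-day component: $558,360 + $2,869,600 = $3,427,960
Base plus per-day: $142,350 + $3,427,960 = $3,570,310
The violation did not continue after notice: no 50% increase.
Cap at $2,579,050: $3,570,310 exceeds the cap → $2,579,050
Minimum $784,100: $2,579,050 meets the minimum, no increase.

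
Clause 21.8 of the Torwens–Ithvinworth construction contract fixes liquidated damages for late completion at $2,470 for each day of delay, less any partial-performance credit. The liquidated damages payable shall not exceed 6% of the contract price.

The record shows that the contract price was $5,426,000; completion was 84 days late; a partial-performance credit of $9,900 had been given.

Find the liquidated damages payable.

Liquidated damages: $197,580

Per-day damages: 84 × $2,470 = $207,480
Less partial-performance credit: $207,480 − $9,900 = $197,580
Cap: 6% of $5,426,000 = $325,560
Cap at $325,560: $197,580 is within the cap, no reduction.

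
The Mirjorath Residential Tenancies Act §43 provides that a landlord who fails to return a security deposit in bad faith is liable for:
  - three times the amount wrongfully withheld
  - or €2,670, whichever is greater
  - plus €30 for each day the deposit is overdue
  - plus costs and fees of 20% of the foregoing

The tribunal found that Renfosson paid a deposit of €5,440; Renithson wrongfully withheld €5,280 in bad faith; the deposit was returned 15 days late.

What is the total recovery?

€19,548

Trebled: 3 × €5,280 = €15,840
Minimum €2,670: €15,840 meets the minimum, no increase.
Late-return penalty: 15 × €30 = €450
Damages plus late penalty: €15,840 + €450 = €16,290
Costs and fees: 20% of €16,290 = €3,258
Total recovery: €16,290 + €3,258 = €19,548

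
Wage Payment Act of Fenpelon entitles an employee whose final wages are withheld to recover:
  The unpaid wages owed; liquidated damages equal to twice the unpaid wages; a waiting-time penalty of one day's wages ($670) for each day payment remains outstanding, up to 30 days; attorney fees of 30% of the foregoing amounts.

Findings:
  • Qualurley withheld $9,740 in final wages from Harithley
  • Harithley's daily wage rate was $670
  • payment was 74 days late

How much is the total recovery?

$64,116

Doubled: 2 × $9,740 = $19,480
Penalty days: min(74, 30) = 30
Waiting-time penalty: 30 × $670 = $20,100
Subtotal: $9,740 + $19,480 + $20,100 = $49,320
Attorney fees: 30% of $49,320 = $14,796
Total award: $49,320 + $14,796 = $64,116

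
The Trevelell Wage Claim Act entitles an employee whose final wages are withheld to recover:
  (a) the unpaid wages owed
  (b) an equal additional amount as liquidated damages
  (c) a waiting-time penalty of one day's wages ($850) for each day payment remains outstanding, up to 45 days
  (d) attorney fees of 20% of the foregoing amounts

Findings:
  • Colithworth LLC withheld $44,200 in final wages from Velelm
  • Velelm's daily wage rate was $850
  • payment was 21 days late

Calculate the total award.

Liquidated damages (equal amount): $44,200
Penalty days: min(21, 45) = 21
Waiting-time penalty: 21 × $850 = $17,850
Subtotal: $44,200 + $44,200 + $17,850 = $106,250
Attorney fees: 20% of $106,250 = $21,250
Total award: $106,250 + $21,250 = $127,500

$127,500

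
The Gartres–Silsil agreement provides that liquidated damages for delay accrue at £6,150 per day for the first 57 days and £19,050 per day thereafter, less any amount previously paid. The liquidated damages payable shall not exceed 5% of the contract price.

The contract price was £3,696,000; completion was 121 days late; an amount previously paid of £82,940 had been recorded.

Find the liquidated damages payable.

First 57 days: 57 × £6,150 = £350,550
Remaining days: (121 − 57) × £19,050 = £1,219,200
Accrued per-day damages: £350,550 + £1,219,200 = £1,569,750
Less amount previously paid: £1,569,750 − £82,940 = £1,486,810
Cap: 5% of £3,696,000 = £184,800
Cap at £184,800: £1,486,810 exceeds the cap → £184,800

£184,800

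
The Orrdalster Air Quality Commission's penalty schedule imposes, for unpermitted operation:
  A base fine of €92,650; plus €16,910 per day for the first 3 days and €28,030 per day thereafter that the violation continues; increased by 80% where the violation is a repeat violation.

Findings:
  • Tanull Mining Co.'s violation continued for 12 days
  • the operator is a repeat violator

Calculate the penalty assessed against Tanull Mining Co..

€712,170

First 3 days: 3 × €16,910 = €50,730
Remaining days: (12 − 3) × €28,030 = €252,270
Per-day component: €50,730 + €252,270 = €303,000
Base plus per-day: €92,650 + €303,000 = €395,650
Enhancement: 80% of €395,650 = €316,520
Enhanced fine: €395,650 + €316,520 = €712,170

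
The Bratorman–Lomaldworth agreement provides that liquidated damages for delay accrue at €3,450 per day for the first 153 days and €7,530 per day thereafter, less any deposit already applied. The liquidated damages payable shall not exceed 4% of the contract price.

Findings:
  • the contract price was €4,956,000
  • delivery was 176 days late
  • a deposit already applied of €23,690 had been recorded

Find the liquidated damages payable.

First 153 days: 153 × €3,450 = €527,850
Remaining days: (176 − 153) × €7,530 = €173,190
Accrued per-day damages: €527,850 + €173,190 = €701,040
Less deposit already applied: €701,040 − €23,690 = €677,350
Cap: 4% of €4,956,000 = €198,240
Cap at €198,240: €677,350 exceeds the cap → €198,240

€198,240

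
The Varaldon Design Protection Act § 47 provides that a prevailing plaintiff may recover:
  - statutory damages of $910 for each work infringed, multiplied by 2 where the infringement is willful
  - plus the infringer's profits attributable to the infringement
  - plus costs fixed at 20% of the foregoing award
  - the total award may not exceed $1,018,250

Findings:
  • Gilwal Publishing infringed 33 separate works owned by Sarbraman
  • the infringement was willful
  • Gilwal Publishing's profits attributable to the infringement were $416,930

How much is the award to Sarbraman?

Statutory damages: 33 × $910 = $30,030
Doubled: 2 × $30,030 = $60,060
Combined award: $60,060 + $416,930 = $476,990
Costs: 20% of $476,990 = $95,398
Award plus costs: $476,990 + $95,398 = $572,388
Cap at $1,018,250: $572,388 is within the cap, no reduction.

$572,388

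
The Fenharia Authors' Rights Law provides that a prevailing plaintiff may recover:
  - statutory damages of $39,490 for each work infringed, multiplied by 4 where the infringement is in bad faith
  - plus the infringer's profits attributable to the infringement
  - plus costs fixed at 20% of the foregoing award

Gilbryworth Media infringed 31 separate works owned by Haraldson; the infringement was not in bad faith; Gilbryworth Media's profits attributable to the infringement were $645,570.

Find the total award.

$2,243,712

Statutory damages: 31 × $39,490 = $1,224,190
Infringement not in bad faith: no ×4 enhancement.
Combined award: $1,224,190 + $645,570 = $1,869,760
Costs: 20% of $1,869,760 = $373,952
Award plus costs: $1,869,760 + $373,952 = $2,243,712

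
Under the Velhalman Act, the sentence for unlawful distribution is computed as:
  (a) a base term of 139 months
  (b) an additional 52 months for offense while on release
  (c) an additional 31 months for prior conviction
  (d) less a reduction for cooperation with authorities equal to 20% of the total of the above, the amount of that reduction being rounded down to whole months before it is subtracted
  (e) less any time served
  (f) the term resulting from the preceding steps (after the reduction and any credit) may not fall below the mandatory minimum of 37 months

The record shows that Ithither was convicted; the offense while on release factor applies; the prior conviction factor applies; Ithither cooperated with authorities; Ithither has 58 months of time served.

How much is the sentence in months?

Offense while on release enhancement: +52 months
Prior conviction enhancement: +31 months
Adjusted term: 139 months + 52 months + 31 months = 222 months
Cooperation with authorities reduction: 20% of 222 months = 44 months (rounded down)
After reduction: 222 − 44 = 178 months
Less time served: 178 months − 58 months = 120 months
Minimum 37 months: 120 months meets the minimum, no increase.

120 months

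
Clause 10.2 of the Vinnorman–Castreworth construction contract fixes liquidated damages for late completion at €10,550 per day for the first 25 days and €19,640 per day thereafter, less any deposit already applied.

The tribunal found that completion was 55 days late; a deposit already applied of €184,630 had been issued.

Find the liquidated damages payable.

€668,320

First 25 days: 25 × €10,550 = €263,750
Remaining days: (55 − 25) × €19,640 = €589,200
Accrued per-day damages: €263,750 + €589,200 = €852,950
Less deposit already applied: €852,950 − €184,630 = €668,320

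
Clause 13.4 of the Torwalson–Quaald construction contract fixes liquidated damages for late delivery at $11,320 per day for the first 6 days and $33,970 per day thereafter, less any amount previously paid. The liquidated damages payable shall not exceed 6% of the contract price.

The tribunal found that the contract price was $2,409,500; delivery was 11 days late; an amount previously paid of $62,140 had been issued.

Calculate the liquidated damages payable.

Liquidated damages: $144,570

First 6 days: 6 × $11,320 = $67,920
Remaining days: (11 − 6) × $33,970 = $169,850
Accrued per-day damages: $67,920 + $169,850 = $237,770
Less amount previously paid: $237,770 − $62,140 = $175,630
Cap: 6% of $2,409,500 = $144,570
Cap at $144,570: $175,630 exceeds the cap → $144,570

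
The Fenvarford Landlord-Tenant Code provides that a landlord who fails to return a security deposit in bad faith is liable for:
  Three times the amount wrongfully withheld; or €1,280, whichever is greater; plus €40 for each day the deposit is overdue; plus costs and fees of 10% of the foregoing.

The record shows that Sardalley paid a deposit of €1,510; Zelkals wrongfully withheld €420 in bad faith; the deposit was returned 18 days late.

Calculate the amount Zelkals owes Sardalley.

Trebled: 3 × €420 = €1,260
Minimum €1,280: €1,260 is below the minimum → €1,280
Late-return penalty: 18 × €40 = €720
Damages plus late penalty: €1,280 + €720 = €2,000
Costs and fees: 10% of €2,000 = €200
Total recovery: €2,000 + €200 = €2,200

Recovery: €2,200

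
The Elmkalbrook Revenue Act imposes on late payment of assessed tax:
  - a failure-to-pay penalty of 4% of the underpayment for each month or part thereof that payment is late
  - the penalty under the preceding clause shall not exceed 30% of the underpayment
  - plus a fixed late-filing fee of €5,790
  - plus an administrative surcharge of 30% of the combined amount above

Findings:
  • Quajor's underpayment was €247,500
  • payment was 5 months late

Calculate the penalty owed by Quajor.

€71,877

Accrued rate: 4% × 5 = 20%, capped at 30% → 20%
Failure-to-pay penalty: 20% of €247,500 = €49,500
Penalty before surcharge: €49,500 + €5,790 = €55,290
Administrative surcharge: 30% of €55,290 = €16,587
Total penalty: €55,290 + €16,587 = €71,877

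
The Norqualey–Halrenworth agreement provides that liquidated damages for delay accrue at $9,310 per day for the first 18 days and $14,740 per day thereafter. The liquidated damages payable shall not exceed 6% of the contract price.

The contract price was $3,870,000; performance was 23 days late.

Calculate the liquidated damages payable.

First 18 days: 18 × $9,310 = $167,580
Remaining days: (23 − 18) × $14,740 = $73,700
Accrued per-day damages: $167,580 + $73,700 = $241,280
Cap: 6% of $3,870,000 = $232,200
Cap at $232,200: $241,280 exceeds the cap → $232,200

Liquidated damages: $232,200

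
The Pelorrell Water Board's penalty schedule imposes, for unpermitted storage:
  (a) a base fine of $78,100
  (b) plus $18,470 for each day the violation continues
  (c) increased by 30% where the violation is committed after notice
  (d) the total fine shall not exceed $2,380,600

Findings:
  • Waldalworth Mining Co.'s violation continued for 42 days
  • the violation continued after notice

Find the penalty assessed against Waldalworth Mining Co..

Civil penalty: $1,109,992

Per-day component: 42 × $18,470 = $775,740
Base plus per-day: $78,100 + $775,740 = $853,840
Enhancement: 30% of $853,840 = $256,152
Enhanced fine: $853,840 + $256,152 = $1,109,992
Cap at $2,380,600: $1,109,992 is within the cap, no reduction.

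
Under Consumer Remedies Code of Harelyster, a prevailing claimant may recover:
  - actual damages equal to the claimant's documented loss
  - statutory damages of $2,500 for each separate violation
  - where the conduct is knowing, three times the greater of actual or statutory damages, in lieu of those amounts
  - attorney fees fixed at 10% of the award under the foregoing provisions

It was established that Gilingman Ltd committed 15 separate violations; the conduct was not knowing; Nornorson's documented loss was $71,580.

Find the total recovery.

Statutory damages: 15 × $2,500 = $37,500
Conduct not knowing: the in-lieu enhancement does not apply.
Actual plus statutory damages: $71,580 + $37,500 = $109,080
Attorney fees: 10% of $109,080 = $10,908
Total recovery: $109,080 + $10,908 = $119,988

Total recovery: $119,988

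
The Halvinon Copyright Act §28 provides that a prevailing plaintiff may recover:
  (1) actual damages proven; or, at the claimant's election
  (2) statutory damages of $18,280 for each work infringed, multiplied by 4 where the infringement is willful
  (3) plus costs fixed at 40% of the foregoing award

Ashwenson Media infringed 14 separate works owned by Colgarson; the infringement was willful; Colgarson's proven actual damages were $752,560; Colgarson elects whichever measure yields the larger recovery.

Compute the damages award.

$1,433,152

Statutory damages: 14 × $18,280 = $255,920
Multiplied by 4: 4 × $255,920 = $1,023,680
Greater of actual damages ($752,560) or enhanced statutory damages ($1,023,680): $1,023,680
Costs: 40% of $1,023,680 = $409,472
Award plus costs: $1,023,680 + $409,472 = $1,433,152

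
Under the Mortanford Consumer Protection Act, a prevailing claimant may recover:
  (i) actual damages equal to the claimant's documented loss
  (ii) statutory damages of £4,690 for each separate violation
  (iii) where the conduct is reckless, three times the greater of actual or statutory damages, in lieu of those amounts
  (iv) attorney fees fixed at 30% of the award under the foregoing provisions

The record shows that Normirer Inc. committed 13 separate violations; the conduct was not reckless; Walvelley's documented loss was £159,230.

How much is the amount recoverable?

Statutory damages: 13 × £4,690 = £60,970
Conduct not reckless: the in-lieu enhancement does not apply.
Actual plus statutory damages: £159,230 + £60,970 = £220,200
Attorney fees: 30% of £220,200 = £66,060
Total recovery: £220,200 + £66,060 = £286,260

£286,260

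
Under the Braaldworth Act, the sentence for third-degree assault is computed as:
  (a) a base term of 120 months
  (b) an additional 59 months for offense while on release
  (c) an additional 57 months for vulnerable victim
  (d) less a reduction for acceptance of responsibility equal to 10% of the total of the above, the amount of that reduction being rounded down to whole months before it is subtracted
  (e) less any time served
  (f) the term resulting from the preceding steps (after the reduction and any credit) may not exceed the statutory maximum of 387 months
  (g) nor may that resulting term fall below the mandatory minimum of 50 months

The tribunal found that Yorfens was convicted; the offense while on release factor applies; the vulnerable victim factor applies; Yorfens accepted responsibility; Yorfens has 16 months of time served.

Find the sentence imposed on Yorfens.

Sentence: 197 months

Offense while on release enhancement: +59 months
Vulnerable victim enhancement: +57 months
Adjusted term: 120 months + 59 months + 57 months = 236 months
Acceptance of responsibility reduction: 10% of 236 months = 23 months (rounded down)
After reduction: 236 − 23 = 213 months
Less time served: 213 months − 16 months = 197 months
Cap at 387 months: 197 months is within the cap, no reduction.
Minimum 50 months: 197 months meets the minimum, no increase.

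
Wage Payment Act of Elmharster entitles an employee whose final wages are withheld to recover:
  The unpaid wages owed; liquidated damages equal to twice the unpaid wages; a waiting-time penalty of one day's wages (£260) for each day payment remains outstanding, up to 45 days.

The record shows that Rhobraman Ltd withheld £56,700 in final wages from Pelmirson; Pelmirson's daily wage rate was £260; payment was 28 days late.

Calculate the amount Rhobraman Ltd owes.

Total award: £177,380

Doubled: 2 × £56,700 = £113,400
Penalty days: min(28, 45) = 28
Waiting-time penalty: 28 × £260 = £7,280
Total award: £56,700 + £113,400 + £7,280 = £177,380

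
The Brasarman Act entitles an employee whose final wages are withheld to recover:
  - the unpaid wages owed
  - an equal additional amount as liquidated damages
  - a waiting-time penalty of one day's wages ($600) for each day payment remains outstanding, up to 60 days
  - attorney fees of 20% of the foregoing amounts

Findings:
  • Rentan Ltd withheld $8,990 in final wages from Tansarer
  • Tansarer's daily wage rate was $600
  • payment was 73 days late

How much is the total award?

$64,776

Liquidated damages (equal amount): $8,990
Penalty days: min(73, 60) = 60
Waiting-time penalty: 60 × $600 = $36,000
Subtotal: $8,990 + $8,990 + $36,000 = $53,980
Attorney fees: 20% of $53,980 = $10,796
Total award: $53,980 + $10,796 = $64,776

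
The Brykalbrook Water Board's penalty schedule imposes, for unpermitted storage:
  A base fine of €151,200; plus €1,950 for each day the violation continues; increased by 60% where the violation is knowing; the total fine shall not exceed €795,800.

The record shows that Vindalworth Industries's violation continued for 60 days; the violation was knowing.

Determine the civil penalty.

€429,120

Per-day component: 60 × €1,950 = €117,000
Base plus per-day: €151,200 + €117,000 = €268,200
Enhancement: 60% of €268,200 = €160,920
Enhanced fine: €268,200 + €160,920 = €429,120
Cap at €795,800: €429,120 is within the cap, no reduction.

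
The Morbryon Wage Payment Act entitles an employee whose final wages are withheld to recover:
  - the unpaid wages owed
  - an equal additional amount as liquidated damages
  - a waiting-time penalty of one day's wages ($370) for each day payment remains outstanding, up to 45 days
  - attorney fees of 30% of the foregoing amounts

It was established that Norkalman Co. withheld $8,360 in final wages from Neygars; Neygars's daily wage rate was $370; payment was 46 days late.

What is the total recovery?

Liquidated damages (equal amount): $8,360
Penalty days: min(46, 45) = 45
Waiting-time penalty: 45 × $370 = $16,650
Subtotal: $8,360 + $8,360 + $16,650 = $33,370
Attorney fees: 30% of $33,370 = $10,011
Total award: $33,370 + $10,011 = $43,381

$43,381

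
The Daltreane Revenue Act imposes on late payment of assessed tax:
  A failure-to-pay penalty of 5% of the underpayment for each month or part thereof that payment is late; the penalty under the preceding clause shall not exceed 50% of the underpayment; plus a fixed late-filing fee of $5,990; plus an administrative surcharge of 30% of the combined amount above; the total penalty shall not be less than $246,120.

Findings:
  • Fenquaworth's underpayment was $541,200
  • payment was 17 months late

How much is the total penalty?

Penalty: $359,567

Accrued rate: 5% × 17 = 85%, capped at 50% → 50%
Failure-to-pay penalty: 50% of $541,200 = $270,600
Penalty before surcharge: $270,600 + $5,990 = $276,590
Administrative surcharge: 30% of $276,590 = $82,977
Total penalty: $276,590 + $82,977 = $359,567
Minimum $246,120: $359,567 meets the minimum, no increase.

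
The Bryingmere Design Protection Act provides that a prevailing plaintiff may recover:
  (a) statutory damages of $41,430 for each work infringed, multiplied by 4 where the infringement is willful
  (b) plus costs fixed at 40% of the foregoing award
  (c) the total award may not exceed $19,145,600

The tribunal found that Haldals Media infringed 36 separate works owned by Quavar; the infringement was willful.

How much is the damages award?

Statutory damages: 36 × $41,430 = $1,491,480
Multiplied by 4: 4 × $1,491,480 = $5,965,920
Costs: 40% of $5,965,920 = $2,386,368
Award plus costs: $5,965,920 + $2,386,368 = $8,352,288
Cap at $19,145,600: $8,352,288 is within the cap, no reduction.

$8,352,288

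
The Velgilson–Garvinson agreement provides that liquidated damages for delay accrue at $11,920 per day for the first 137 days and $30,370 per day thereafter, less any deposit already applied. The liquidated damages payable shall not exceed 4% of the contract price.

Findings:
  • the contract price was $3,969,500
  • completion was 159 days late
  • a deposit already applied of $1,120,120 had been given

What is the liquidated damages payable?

$158,780

First 137 days: 137 × $11,920 = $1,633,040
Remaining days: (159 − 137) × $30,370 = $668,140
Accrued per-day damages: $1,633,040 + $668,140 = $2,301,180
Less deposit already applied: $2,301,180 − $1,120,120 = $1,181,060
Cap: 4% of $3,969,500 = $158,780
Cap at $158,780: $1,181,060 exceeds the cap → $158,780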